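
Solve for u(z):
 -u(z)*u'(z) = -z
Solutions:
 u(z) = -sqrt(C1 + z^2)
 u(z) = sqrt(C1 + z^2)


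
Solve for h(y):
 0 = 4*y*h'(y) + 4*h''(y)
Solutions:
 h(y) = C1 + C2*erf(sqrt(2)*y/2)


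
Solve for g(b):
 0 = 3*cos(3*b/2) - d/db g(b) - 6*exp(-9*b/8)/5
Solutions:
 g(b) = C1 + 2*sin(3*b/2) + 16*exp(-9*b/8)/15


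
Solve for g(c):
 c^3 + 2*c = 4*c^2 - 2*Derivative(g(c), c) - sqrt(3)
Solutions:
 g(c) = C1 - c^4/8 + 2*c^3/3 - c^2/2 - sqrt(3)*c/2


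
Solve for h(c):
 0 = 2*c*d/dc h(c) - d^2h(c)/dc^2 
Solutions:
 h(c) = C1 + C2*erfi(c)


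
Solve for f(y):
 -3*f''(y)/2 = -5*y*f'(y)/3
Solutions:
 f(y) = C1 + C2*erfi(sqrt(5)*y/3)


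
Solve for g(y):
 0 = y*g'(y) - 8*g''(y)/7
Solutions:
 g(y) = C1 + C2*erfi(sqrt(7)*y/4)


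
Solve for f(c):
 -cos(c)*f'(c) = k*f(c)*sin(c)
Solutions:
 f(c) = C1*exp(k*log(cos(c)))


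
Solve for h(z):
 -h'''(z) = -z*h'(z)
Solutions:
 h(z) = C1 + Integral(C2*airyai(z) + C3*airybi(z), z)


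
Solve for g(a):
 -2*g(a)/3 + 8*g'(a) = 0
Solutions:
 g(a) = C1*exp(a/12)


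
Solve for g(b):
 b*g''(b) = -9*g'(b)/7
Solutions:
 g(b) = C1 + C2/b^(2/7)


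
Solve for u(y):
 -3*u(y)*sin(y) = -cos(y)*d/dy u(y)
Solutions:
 u(y) = C1/cos(y)^3


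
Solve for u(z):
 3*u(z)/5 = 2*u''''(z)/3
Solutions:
 u(z) = C1*exp(-10^(3/4)*sqrt(3)*z/10) + C2*exp(10^(3/4)*sqrt(3)*z/10) + C3*sin(10^(3/4)*sqrt(3)*z/10) + C4*cos(10^(3/4)*sqrt(3)*z/10)


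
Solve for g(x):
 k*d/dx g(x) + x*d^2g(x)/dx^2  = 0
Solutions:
 g(x) = C1 + x^(1 - re(k))*(C2*sin(log(x)*Abs(im(k))) + C3*cos(log(x)*im(k)))


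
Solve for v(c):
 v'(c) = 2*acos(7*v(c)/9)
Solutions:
 Integral(1/acos(7*_y/9), (_y, v(c))) = C1 + 2*c


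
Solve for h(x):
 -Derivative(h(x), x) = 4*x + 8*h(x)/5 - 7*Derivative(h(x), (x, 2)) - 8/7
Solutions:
 h(x) = C1*exp(x*(5 - sqrt(1145))/70) + C2*exp(x*(5 + sqrt(1145))/70) - 5*x/2 + 255/112


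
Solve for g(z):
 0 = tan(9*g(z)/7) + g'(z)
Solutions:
 g(z) = -7*asin(C1*exp(-9*z/7))/9 + 7*pi/9
 g(z) = 7*asin(C1*exp(-9*z/7))/9


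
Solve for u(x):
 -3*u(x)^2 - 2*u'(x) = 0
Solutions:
 u(x) = 2/(C1 + 3*x)


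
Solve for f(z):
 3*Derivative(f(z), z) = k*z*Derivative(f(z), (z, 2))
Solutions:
 f(z) = C1 + z^(((re(k) + 3)*re(k) + im(k)^2)/(re(k)^2 + im(k)^2))*(C2*sin(3*log(z)*Abs(im(k))/(re(k)^2 + im(k)^2)) + C3*cos(3*log(z)*im(k)/(re(k)^2 + im(k)^2)))


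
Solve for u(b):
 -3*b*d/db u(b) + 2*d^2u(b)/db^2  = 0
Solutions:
 u(b) = C1 + C2*erfi(sqrt(3)*b/2)


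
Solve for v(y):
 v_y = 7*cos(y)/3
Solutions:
 v(y) = C1 + 7*sin(y)/3


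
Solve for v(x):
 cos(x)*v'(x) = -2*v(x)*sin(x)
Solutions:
 v(x) = C1*cos(x)^2


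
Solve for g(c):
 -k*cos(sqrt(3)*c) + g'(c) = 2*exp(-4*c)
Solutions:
 g(c) = C1 + sqrt(3)*k*sin(sqrt(3)*c)/3 - exp(-4*c)/2


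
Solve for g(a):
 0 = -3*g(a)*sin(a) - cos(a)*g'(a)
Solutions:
 g(a) = C1*cos(a)^3


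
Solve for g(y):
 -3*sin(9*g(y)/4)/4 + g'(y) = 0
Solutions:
 -3*y/4 + 2*log(cos(9*g(y)/4) - 1)/9 - 2*log(cos(9*g(y)/4) + 1)/9 = C1


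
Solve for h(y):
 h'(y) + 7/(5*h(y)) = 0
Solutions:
 h(y) = -sqrt(C1 - 70*y)/5
 h(y) = sqrt(C1 - 70*y)/5


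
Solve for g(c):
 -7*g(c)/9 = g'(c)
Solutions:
 g(c) = C1*exp(-7*c/9)


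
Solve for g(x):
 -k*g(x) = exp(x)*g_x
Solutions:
 g(x) = C1*exp(k*exp(-x))


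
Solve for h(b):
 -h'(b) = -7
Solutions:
 h(b) = C1 + 7*b


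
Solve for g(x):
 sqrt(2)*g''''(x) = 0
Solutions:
 g(x) = C1 + C2*x + C3*x^2 + C4*x^3


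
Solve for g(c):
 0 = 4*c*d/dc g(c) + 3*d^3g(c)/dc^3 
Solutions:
 g(c) = C1 + Integral(C2*airyai(-6^(2/3)*c/3) + C3*airybi(-6^(2/3)*c/3), c)


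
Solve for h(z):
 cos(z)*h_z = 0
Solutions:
 h(z) = C1


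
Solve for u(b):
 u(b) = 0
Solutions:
 u(b) = 0


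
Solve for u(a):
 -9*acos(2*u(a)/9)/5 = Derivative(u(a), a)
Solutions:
 Integral(1/acos(2*_y/9), (_y, u(a))) = C1 - 9*a/5


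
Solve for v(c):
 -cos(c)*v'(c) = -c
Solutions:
 v(c) = C1 + Integral(c/cos(c), c)


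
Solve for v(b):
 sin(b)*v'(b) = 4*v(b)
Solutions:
 v(b) = C1*(cos(b)^2 - 2*cos(b) + 1)/(cos(b)^2 + 2*cos(b) + 1)


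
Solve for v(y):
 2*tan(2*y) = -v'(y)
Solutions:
 v(y) = C1 + log(cos(2*y))


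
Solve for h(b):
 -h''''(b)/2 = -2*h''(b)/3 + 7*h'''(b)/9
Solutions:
 h(b) = C1 + C2*b + C3*exp(b*(-7 + sqrt(157))/9) + C4*exp(-b*(7 + sqrt(157))/9)


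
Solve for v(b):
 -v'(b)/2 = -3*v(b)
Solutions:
 v(b) = C1*exp(6*b)


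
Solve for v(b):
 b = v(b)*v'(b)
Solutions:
 v(b) = -sqrt(C1 + b^2)
 v(b) = sqrt(C1 + b^2)


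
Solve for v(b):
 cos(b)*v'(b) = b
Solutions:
 v(b) = C1 + Integral(b/cos(b), b)


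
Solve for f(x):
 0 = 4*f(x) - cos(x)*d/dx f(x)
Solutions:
 f(x) = C1*(sin(x)^2 + 2*sin(x) + 1)/(sin(x)^2 - 2*sin(x) + 1)


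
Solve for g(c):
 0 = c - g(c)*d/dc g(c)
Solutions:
 g(c) = -sqrt(C1 + c^2)
 g(c) = sqrt(C1 + c^2)


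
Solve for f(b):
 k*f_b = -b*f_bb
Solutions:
 f(b) = C1 + b^(1 - re(k))*(C2*sin(log(b)*Abs(im(k))) + C3*cos(log(b)*im(k)))


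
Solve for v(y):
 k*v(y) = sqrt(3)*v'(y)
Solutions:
 v(y) = C1*exp(sqrt(3)*k*y/3)


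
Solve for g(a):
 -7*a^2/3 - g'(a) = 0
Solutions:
 g(a) = C1 - 7*a^3/9


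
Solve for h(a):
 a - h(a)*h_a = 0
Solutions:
 h(a) = -sqrt(C1 + a^2)
 h(a) = sqrt(C1 + a^2)


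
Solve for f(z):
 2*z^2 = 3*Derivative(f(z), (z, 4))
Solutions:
 f(z) = C1 + C2*z + C3*z^2 + C4*z^3 + z^6/540


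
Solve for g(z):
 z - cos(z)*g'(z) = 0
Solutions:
 g(z) = C1 + Integral(z/cos(z), z)


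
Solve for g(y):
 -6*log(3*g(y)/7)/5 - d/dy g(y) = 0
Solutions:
 5*Integral(1/(log(_y) - log(7) + log(3)), (_y, g(y)))/6 = C1 - y


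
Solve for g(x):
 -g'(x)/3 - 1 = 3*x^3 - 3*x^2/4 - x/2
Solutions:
 g(x) = C1 - 9*x^4/4 + 3*x^3/4 + 3*x^2/4 - 3*x


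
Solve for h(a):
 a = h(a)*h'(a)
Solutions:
 h(a) = -sqrt(C1 + a^2)
 h(a) = sqrt(C1 + a^2)


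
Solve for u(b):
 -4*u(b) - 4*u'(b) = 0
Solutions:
 u(b) = C1*exp(-b)


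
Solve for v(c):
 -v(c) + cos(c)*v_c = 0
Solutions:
 v(c) = C1*sqrt(sin(c) + 1)/sqrt(sin(c) - 1)


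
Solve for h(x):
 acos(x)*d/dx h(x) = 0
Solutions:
 h(x) = C1


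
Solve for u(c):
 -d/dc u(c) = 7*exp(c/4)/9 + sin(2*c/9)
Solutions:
 u(c) = C1 - 28*exp(c/4)/9 + 9*cos(2*c/9)/2


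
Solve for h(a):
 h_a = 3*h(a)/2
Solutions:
 h(a) = C1*exp(3*a/2)


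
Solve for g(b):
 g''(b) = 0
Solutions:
 g(b) = C1 + C2*b


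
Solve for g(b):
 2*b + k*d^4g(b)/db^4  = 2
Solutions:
 g(b) = C1 + C2*b + C3*b^2 + C4*b^3 - b^5/(60*k) + b^4/(12*k)


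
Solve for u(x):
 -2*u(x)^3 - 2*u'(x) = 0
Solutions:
 u(x) = -sqrt(2)*sqrt(-1/(C1 - x))/2
 u(x) = sqrt(2)*sqrt(-1/(C1 - x))/2


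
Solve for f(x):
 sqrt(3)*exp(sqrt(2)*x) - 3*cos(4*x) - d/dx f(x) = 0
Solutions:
 f(x) = C1 + sqrt(6)*exp(sqrt(2)*x)/2 - 3*sin(4*x)/4


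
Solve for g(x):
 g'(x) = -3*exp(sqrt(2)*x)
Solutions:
 g(x) = C1 - 3*sqrt(2)*exp(sqrt(2)*x)/2


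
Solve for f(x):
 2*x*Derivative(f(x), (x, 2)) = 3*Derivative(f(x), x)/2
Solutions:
 f(x) = C1 + C2*x^(7/4)


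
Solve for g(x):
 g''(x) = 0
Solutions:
 g(x) = C1 + C2*x


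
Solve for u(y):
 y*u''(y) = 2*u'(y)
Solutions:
 u(y) = C1 + C2*y^3


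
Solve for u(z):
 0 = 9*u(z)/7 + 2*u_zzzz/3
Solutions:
 u(z) = (C1*sin(2^(1/4)*21^(3/4)*z/14) + C2*cos(2^(1/4)*21^(3/4)*z/14))*exp(-2^(1/4)*21^(3/4)*z/14) + (C3*sin(2^(1/4)*21^(3/4)*z/14) + C4*cos(2^(1/4)*21^(3/4)*z/14))*exp(2^(1/4)*21^(3/4)*z/14)


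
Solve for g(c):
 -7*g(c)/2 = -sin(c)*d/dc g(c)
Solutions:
 g(c) = C1*(cos(c) - 1)^(7/4)/(cos(c) + 1)^(7/4)


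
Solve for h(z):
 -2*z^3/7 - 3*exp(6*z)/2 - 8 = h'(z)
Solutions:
 h(z) = C1 - z^4/14 - 8*z - exp(6*z)/4


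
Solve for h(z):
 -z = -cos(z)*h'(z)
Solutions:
 h(z) = C1 + Integral(z/cos(z), z)


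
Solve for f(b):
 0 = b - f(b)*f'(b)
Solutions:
 f(b) = -sqrt(C1 + b^2)
 f(b) = sqrt(C1 + b^2)


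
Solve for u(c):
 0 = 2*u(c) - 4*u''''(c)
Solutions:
 u(c) = C1*exp(-2^(3/4)*c/2) + C2*exp(2^(3/4)*c/2) + C3*sin(2^(3/4)*c/2) + C4*cos(2^(3/4)*c/2)


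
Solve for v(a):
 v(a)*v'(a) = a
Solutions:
 v(a) = -sqrt(C1 + a^2)
 v(a) = sqrt(C1 + a^2)


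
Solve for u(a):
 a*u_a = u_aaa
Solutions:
 u(a) = C1 + Integral(C2*airyai(a) + C3*airybi(a), a)


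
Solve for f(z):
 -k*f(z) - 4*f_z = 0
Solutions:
 f(z) = C1*exp(-k*z/4)


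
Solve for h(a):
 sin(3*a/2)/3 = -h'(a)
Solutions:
 h(a) = C1 + 2*cos(3*a/2)/9


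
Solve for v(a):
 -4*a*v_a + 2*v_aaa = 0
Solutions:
 v(a) = C1 + Integral(C2*airyai(2^(1/3)*a) + C3*airybi(2^(1/3)*a), a)


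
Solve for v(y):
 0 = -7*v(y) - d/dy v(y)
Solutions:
 v(y) = C1*exp(-7*y)


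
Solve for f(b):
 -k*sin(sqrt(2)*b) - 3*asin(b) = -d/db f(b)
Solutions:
 f(b) = C1 + 3*b*asin(b) - sqrt(2)*k*cos(sqrt(2)*b)/2 + 3*sqrt(1 - b^2)


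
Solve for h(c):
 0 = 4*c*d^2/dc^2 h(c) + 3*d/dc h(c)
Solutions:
 h(c) = C1 + C2*c^(1/4)


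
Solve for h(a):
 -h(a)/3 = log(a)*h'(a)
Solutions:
 h(a) = C1*exp(-li(a)/3)


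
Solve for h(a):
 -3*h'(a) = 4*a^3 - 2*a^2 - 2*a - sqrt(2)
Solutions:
 h(a) = C1 - a^4/3 + 2*a^3/9 + a^2/3 + sqrt(2)*a/3


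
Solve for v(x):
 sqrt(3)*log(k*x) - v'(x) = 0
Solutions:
 v(x) = C1 + sqrt(3)*x*log(k*x) - sqrt(3)*x


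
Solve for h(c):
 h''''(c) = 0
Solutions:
 h(c) = C1 + C2*c + C3*c^2 + C4*c^3


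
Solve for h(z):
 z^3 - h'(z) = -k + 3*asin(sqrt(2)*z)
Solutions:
 h(z) = C1 + k*z + z^4/4 - 3*z*asin(sqrt(2)*z) - 3*sqrt(2)*sqrt(1 - 2*z^2)/2


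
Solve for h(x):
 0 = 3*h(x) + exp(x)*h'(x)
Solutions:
 h(x) = C1*exp(3*exp(-x))


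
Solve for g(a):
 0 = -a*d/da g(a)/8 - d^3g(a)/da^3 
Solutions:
 g(a) = C1 + Integral(C2*airyai(-a/2) + C3*airybi(-a/2), a)


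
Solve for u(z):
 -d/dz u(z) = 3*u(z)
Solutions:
 u(z) = C1*exp(-3*z)


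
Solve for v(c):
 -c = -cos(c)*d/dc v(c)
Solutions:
 v(c) = C1 + Integral(c/cos(c), c)


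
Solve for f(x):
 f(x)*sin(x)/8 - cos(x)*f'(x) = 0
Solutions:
 f(x) = C1/cos(x)^(1/8)


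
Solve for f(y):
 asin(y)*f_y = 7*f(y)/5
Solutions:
 f(y) = C1*exp(7*Integral(1/asin(y), y)/5)


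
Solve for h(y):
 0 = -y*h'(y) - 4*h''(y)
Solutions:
 h(y) = C1 + C2*erf(sqrt(2)*y/4)


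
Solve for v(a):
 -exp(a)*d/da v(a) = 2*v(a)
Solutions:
 v(a) = C1*exp(2*exp(-a))


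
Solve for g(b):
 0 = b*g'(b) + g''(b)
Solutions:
 g(b) = C1 + C2*erf(sqrt(2)*b/2)


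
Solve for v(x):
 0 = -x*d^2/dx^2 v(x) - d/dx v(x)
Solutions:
 v(x) = C1 + C2*log(x)


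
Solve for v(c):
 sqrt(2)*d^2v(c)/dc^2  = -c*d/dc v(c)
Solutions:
 v(c) = C1 + C2*erf(2^(1/4)*c/2)


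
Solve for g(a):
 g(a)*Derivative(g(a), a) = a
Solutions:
 g(a) = -sqrt(C1 + a^2)
 g(a) = sqrt(C1 + a^2)


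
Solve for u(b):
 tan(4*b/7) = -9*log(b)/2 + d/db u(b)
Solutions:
 u(b) = C1 + 9*b*log(b)/2 - 9*b/2 - 7*log(cos(4*b/7))/4


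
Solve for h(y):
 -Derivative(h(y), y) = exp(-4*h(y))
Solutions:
 h(y) = log(-I*(C1 - 4*y)^(1/4))
 h(y) = log(I*(C1 - 4*y)^(1/4))
 h(y) = log(-(C1 - 4*y)^(1/4))
 h(y) = log(C1 - 4*y)/4


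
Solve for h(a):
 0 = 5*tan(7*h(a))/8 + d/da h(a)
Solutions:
 h(a) = -asin(C1*exp(-35*a/8))/7 + pi/7
 h(a) = asin(C1*exp(-35*a/8))/7


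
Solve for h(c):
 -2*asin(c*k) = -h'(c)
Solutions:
 h(c) = C1 + 2*Piecewise((c*asin(c*k) + sqrt(-c^2*k^2 + 1)/k, Ne(k, 0)), (0, True))


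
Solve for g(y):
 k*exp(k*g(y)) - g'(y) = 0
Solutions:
 g(y) = Piecewise((log(-1/(C1*k + k^2*y))/k, Ne(k, 0)), (nan, True))
 g(y) = Piecewise((C1 + k*y, Eq(k, 0)), (nan, True))


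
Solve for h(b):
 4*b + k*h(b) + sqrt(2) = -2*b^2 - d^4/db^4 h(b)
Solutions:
 h(b) = C1*exp(-b*(-k)^(1/4)) + C2*exp(b*(-k)^(1/4)) + C3*exp(-I*b*(-k)^(1/4)) + C4*exp(I*b*(-k)^(1/4)) - 2*b^2/k - 4*b/k - sqrt(2)/k


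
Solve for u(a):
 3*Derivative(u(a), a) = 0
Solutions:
 u(a) = C1


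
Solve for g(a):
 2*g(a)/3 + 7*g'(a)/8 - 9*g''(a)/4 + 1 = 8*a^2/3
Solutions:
 g(a) = C1*exp(a*(7 - sqrt(433))/36) + C2*exp(a*(7 + sqrt(433))/36) + 4*a^2 - 21*a/2 + 1257/32


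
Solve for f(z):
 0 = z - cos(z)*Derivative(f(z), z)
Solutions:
 f(z) = C1 + Integral(z/cos(z), z)


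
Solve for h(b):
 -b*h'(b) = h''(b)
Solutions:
 h(b) = C1 + C2*erf(sqrt(2)*b/2)


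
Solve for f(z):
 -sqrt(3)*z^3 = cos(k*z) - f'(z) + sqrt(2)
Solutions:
 f(z) = C1 + sqrt(3)*z^4/4 + sqrt(2)*z + sin(k*z)/k


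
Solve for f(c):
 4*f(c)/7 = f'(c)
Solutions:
 f(c) = C1*exp(4*c/7)


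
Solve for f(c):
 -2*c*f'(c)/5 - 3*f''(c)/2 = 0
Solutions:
 f(c) = C1 + C2*erf(sqrt(30)*c/15)


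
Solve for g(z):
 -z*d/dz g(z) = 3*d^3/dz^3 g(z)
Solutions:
 g(z) = C1 + Integral(C2*airyai(-3^(2/3)*z/3) + C3*airybi(-3^(2/3)*z/3), z)


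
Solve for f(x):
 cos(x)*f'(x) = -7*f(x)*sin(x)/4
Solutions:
 f(x) = C1*cos(x)^(7/4)


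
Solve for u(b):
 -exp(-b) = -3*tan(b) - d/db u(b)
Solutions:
 u(b) = C1 - 3*log(tan(b)^2 + 1)/2 - exp(-b)


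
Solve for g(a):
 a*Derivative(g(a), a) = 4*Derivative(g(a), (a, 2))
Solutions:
 g(a) = C1 + C2*erfi(sqrt(2)*a/4)


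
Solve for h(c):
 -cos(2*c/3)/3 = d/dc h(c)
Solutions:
 h(c) = C1 - sin(2*c/3)/2


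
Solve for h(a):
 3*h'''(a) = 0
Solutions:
 h(a) = C1 + C2*a + C3*a^2


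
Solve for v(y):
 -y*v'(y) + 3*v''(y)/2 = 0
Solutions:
 v(y) = C1 + C2*erfi(sqrt(3)*y/3)


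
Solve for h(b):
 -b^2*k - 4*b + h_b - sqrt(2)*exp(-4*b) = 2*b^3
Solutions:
 h(b) = C1 + b^4/2 + b^3*k/3 + 2*b^2 - sqrt(2)*exp(-4*b)/4


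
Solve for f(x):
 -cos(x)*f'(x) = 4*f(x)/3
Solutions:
 f(x) = C1*(sin(x) - 1)^(2/3)/(sin(x) + 1)^(2/3)


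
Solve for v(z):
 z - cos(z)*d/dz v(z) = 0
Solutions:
 v(z) = C1 + Integral(z/cos(z), z)


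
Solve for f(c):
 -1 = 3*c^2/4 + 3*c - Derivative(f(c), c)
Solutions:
 f(c) = C1 + c^3/4 + 3*c^2/2 + c


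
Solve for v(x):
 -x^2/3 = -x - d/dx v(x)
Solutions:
 v(x) = C1 + x^3/9 - x^2/2


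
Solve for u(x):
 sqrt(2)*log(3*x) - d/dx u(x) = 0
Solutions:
 u(x) = C1 + sqrt(2)*x*log(x) - sqrt(2)*x + sqrt(2)*x*log(3)


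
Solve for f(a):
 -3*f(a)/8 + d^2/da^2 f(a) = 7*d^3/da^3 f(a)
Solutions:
 f(a) = C1*exp(a*(8*2^(1/3)/(63*sqrt(3937) + 3953)^(1/3) + 8 + 2^(2/3)*(63*sqrt(3937) + 3953)^(1/3))/168)*sin(2^(1/3)*sqrt(3)*a*(-2^(1/3)*(63*sqrt(3937) + 3953)^(1/3) + 8/(63*sqrt(3937) + 3953)^(1/3))/168) + C2*exp(a*(8*2^(1/3)/(63*sqrt(3937) + 3953)^(1/3) + 8 + 2^(2/3)*(63*sqrt(3937) + 3953)^(1/3))/168)*cos(2^(1/3)*sqrt(3)*a*(-2^(1/3)*(63*sqrt(3937) + 3953)^(1/3) + 8/(63*sqrt(3937) + 3953)^(1/3))/168) + C3*exp(a*(-2^(2/3)*(63*sqrt(3937) + 3953)^(1/3) - 8*2^(1/3)/(63*sqrt(3937) + 3953)^(1/3) + 4)/84)


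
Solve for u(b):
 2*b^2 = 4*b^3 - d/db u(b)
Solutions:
 u(b) = C1 + b^4 - 2*b^3/3


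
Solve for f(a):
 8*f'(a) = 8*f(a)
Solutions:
 f(a) = C1*exp(a)


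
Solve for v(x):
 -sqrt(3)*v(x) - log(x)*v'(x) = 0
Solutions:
 v(x) = C1*exp(-sqrt(3)*li(x))


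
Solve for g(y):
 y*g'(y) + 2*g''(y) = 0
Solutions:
 g(y) = C1 + C2*erf(y/2)


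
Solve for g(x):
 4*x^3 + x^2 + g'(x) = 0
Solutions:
 g(x) = C1 - x^4 - x^3/3


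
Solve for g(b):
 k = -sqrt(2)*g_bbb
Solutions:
 g(b) = C1 + C2*b + C3*b^2 - sqrt(2)*b^3*k/12


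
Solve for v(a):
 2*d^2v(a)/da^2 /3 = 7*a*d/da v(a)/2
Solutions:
 v(a) = C1 + C2*erfi(sqrt(42)*a/4)


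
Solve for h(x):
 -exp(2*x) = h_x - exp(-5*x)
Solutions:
 h(x) = C1 - exp(2*x)/2 - exp(-5*x)/5


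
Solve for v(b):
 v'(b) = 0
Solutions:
 v(b) = C1


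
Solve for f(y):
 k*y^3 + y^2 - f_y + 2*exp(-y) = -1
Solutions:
 f(y) = C1 + k*y^4/4 + y^3/3 + y - 2*exp(-y)


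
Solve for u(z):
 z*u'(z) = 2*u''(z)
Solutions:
 u(z) = C1 + C2*erfi(z/2)


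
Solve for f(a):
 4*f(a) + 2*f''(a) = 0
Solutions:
 f(a) = C1*sin(sqrt(2)*a) + C2*cos(sqrt(2)*a)


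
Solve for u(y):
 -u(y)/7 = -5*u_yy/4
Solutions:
 u(y) = C1*exp(-2*sqrt(35)*y/35) + C2*exp(2*sqrt(35)*y/35)


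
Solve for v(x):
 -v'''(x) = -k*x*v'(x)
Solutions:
 v(x) = C1 + Integral(C2*airyai(k^(1/3)*x) + C3*airybi(k^(1/3)*x), x)


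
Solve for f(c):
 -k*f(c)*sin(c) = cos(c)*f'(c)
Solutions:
 f(c) = C1*exp(k*log(cos(c)))


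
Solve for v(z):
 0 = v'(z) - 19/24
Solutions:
 v(z) = C1 + 19*z/24


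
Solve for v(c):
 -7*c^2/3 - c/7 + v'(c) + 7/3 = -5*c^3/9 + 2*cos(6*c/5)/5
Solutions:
 v(c) = C1 - 5*c^4/36 + 7*c^3/9 + c^2/14 - 7*c/3 + sin(6*c/5)/3


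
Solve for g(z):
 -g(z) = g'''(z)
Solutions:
 g(z) = C3*exp(-z) + (C1*sin(sqrt(3)*z/2) + C2*cos(sqrt(3)*z/2))*exp(z/2)


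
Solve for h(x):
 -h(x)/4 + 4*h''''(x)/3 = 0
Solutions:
 h(x) = C1*exp(-3^(1/4)*x/2) + C2*exp(3^(1/4)*x/2) + C3*sin(3^(1/4)*x/2) + C4*cos(3^(1/4)*x/2)


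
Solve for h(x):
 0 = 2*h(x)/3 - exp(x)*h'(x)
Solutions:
 h(x) = C1*exp(-2*exp(-x)/3)


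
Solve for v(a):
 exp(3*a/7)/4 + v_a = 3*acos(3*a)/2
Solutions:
 v(a) = C1 + 3*a*acos(3*a)/2 - sqrt(1 - 9*a^2)/2 - 7*exp(3*a/7)/12


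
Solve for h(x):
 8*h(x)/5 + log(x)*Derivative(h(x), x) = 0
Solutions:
 h(x) = C1*exp(-8*li(x)/5)


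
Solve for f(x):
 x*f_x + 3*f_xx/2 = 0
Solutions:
 f(x) = C1 + C2*erf(sqrt(3)*x/3)


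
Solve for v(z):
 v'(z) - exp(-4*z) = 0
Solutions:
 v(z) = C1 - exp(-4*z)/4


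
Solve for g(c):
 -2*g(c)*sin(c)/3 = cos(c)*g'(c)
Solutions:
 g(c) = C1*cos(c)^(2/3)


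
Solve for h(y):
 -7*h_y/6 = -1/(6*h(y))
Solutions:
 h(y) = -sqrt(C1 + 14*y)/7
 h(y) = sqrt(C1 + 14*y)/7


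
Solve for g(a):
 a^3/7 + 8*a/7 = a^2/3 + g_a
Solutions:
 g(a) = C1 + a^4/28 - a^3/9 + 4*a^2/7


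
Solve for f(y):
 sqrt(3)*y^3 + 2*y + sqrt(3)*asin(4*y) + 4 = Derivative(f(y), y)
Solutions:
 f(y) = C1 + sqrt(3)*y^4/4 + y^2 + 4*y + sqrt(3)*(y*asin(4*y) + sqrt(1 - 16*y^2)/4)


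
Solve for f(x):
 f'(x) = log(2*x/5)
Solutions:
 f(x) = C1 + x*log(x) - x + x*log(2/5)


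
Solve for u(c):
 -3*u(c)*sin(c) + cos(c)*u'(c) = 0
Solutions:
 u(c) = C1/cos(c)^3


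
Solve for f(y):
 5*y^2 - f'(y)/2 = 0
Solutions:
 f(y) = C1 + 10*y^3/3


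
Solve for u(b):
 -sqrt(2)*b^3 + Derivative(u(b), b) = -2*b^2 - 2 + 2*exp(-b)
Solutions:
 u(b) = C1 + sqrt(2)*b^4/4 - 2*b^3/3 - 2*b - 2*exp(-b)


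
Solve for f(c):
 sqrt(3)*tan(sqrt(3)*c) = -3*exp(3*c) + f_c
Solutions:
 f(c) = C1 + exp(3*c) - log(cos(sqrt(3)*c))


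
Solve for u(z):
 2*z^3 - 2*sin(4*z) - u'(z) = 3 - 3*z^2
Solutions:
 u(z) = C1 + z^4/2 + z^3 - 3*z + cos(4*z)/2


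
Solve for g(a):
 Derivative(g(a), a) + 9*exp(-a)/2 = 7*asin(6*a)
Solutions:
 g(a) = C1 + 7*a*asin(6*a) + 7*sqrt(1 - 36*a^2)/6 + 9*exp(-a)/2


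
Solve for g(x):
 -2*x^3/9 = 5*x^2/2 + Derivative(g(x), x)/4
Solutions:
 g(x) = C1 - 2*x^4/9 - 10*x^3/3


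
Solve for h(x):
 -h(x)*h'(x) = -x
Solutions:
 h(x) = -sqrt(C1 + x^2)
 h(x) = sqrt(C1 + x^2)


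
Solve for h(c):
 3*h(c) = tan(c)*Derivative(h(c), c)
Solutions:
 h(c) = C1*sin(c)^3


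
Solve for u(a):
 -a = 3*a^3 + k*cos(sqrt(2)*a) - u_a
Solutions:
 u(a) = C1 + 3*a^4/4 + a^2/2 + sqrt(2)*k*sin(sqrt(2)*a)/2


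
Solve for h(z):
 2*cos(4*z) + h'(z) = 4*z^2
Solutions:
 h(z) = C1 + 4*z^3/3 - sin(4*z)/2


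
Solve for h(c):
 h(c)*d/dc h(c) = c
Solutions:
 h(c) = -sqrt(C1 + c^2)
 h(c) = sqrt(C1 + c^2)


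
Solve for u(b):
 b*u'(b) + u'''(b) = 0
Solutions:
 u(b) = C1 + Integral(C2*airyai(-b) + C3*airybi(-b), b)


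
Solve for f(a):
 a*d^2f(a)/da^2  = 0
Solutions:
 f(a) = C1 + C2*a


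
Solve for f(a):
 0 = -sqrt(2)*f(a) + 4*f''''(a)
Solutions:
 f(a) = C1*exp(-2^(5/8)*a/2) + C2*exp(2^(5/8)*a/2) + C3*sin(2^(5/8)*a/2) + C4*cos(2^(5/8)*a/2)


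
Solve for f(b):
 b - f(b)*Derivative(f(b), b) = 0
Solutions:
 f(b) = -sqrt(C1 + b^2)
 f(b) = sqrt(C1 + b^2)


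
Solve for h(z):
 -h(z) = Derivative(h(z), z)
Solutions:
 h(z) = C1*exp(-z)


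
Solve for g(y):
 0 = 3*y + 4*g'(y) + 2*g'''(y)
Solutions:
 g(y) = C1 + C2*sin(sqrt(2)*y) + C3*cos(sqrt(2)*y) - 3*y^2/8


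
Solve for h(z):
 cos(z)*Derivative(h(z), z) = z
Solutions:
 h(z) = C1 + Integral(z/cos(z), z)


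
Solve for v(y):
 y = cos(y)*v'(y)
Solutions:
 v(y) = C1 + Integral(y/cos(y), y)


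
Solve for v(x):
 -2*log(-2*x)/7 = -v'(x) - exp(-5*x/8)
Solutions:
 v(x) = C1 + 2*x*log(-x)/7 + 2*x*(-1 + log(2))/7 + 8*exp(-5*x/8)/5


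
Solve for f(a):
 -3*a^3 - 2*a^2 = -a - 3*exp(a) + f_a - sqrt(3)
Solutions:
 f(a) = C1 - 3*a^4/4 - 2*a^3/3 + a^2/2 + sqrt(3)*a + 3*exp(a)


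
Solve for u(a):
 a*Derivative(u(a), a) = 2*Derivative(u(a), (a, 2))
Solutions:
 u(a) = C1 + C2*erfi(a/2)


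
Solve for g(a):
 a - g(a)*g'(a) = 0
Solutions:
 g(a) = -sqrt(C1 + a^2)
 g(a) = sqrt(C1 + a^2)


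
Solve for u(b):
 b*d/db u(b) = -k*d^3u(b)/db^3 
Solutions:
 u(b) = C1 + Integral(C2*airyai(b*(-1/k)^(1/3)) + C3*airybi(b*(-1/k)^(1/3)), b)


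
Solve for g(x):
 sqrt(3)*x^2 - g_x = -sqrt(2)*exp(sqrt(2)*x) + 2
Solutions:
 g(x) = C1 + sqrt(3)*x^3/3 - 2*x + exp(sqrt(2)*x)


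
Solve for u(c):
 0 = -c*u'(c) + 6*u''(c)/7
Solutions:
 u(c) = C1 + C2*erfi(sqrt(21)*c/6)


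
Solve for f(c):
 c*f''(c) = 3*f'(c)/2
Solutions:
 f(c) = C1 + C2*c^(5/2)


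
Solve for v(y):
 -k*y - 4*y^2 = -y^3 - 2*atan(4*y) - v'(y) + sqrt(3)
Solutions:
 v(y) = C1 + k*y^2/2 - y^4/4 + 4*y^3/3 - 2*y*atan(4*y) + sqrt(3)*y + log(16*y^2 + 1)/4


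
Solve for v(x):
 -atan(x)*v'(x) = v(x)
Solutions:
 v(x) = C1*exp(-Integral(1/atan(x), x))


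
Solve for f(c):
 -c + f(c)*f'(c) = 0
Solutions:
 f(c) = -sqrt(C1 + c^2)
 f(c) = sqrt(C1 + c^2)


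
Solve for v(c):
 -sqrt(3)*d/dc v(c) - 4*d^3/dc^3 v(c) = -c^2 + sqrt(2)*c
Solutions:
 v(c) = C1 + C2*sin(3^(1/4)*c/2) + C3*cos(3^(1/4)*c/2) + sqrt(3)*c^3/9 - sqrt(6)*c^2/6 - 8*c/3


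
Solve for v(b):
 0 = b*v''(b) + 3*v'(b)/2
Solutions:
 v(b) = C1 + C2/sqrt(b)


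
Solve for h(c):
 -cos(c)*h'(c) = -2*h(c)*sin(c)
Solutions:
 h(c) = C1/cos(c)^2


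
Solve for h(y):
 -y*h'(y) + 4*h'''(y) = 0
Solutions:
 h(y) = C1 + Integral(C2*airyai(2^(1/3)*y/2) + C3*airybi(2^(1/3)*y/2), y)


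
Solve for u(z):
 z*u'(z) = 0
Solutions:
 u(z) = C1


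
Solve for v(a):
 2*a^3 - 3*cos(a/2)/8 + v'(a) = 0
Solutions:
 v(a) = C1 - a^4/2 + 3*sin(a/2)/4


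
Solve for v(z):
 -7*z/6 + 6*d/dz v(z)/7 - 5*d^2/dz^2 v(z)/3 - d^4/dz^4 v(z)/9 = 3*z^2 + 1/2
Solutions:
 v(z) = C1 + C2*exp(7^(1/3)*z*(-7^(1/3)*(27 + sqrt(6854))^(1/3) + 35/(27 + sqrt(6854))^(1/3))/14)*sin(sqrt(3)*7^(1/3)*z*(35/(27 + sqrt(6854))^(1/3) + 7^(1/3)*(27 + sqrt(6854))^(1/3))/14) + C3*exp(7^(1/3)*z*(-7^(1/3)*(27 + sqrt(6854))^(1/3) + 35/(27 + sqrt(6854))^(1/3))/14)*cos(sqrt(3)*7^(1/3)*z*(35/(27 + sqrt(6854))^(1/3) + 7^(1/3)*(27 + sqrt(6854))^(1/3))/14) + C4*exp(7^(1/3)*z*(-5/(27 + sqrt(6854))^(1/3) + 7^(1/3)*(27 + sqrt(6854))^(1/3)/7)) + 7*z^3/6 + 539*z^2/72 + 19243*z/648


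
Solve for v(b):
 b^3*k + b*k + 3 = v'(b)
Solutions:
 v(b) = C1 + b^4*k/4 + b^2*k/2 + 3*b


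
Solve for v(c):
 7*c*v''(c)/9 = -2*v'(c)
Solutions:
 v(c) = C1 + C2/c^(11/7)


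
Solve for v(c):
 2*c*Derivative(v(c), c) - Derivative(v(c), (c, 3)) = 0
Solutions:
 v(c) = C1 + Integral(C2*airyai(2^(1/3)*c) + C3*airybi(2^(1/3)*c), c)


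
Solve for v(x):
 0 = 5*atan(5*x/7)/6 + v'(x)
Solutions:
 v(x) = C1 - 5*x*atan(5*x/7)/6 + 7*log(25*x^2 + 49)/12


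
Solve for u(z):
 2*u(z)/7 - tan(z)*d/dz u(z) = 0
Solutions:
 u(z) = C1*sin(z)^(2/7)


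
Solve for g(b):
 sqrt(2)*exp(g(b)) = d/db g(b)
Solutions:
 g(b) = log(-1/(C1 + sqrt(2)*b))


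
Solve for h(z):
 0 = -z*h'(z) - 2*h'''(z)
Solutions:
 h(z) = C1 + Integral(C2*airyai(-2^(2/3)*z/2) + C3*airybi(-2^(2/3)*z/2), z)


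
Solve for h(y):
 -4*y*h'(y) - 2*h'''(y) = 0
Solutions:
 h(y) = C1 + Integral(C2*airyai(-2^(1/3)*y) + C3*airybi(-2^(1/3)*y), y)


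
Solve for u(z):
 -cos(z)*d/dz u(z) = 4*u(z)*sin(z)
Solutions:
 u(z) = C1*cos(z)^4


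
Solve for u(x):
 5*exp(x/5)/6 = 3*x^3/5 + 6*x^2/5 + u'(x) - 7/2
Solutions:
 u(x) = C1 - 3*x^4/20 - 2*x^3/5 + 7*x/2 + 25*exp(x/5)/6


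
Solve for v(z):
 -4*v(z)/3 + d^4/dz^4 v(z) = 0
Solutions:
 v(z) = C1*exp(-sqrt(2)*3^(3/4)*z/3) + C2*exp(sqrt(2)*3^(3/4)*z/3) + C3*sin(sqrt(2)*3^(3/4)*z/3) + C4*cos(sqrt(2)*3^(3/4)*z/3)


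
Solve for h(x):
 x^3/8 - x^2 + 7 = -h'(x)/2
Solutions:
 h(x) = C1 - x^4/16 + 2*x^3/3 - 14*x


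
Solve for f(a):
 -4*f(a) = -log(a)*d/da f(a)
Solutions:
 f(a) = C1*exp(4*li(a))


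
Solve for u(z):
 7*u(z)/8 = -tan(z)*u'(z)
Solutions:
 u(z) = C1/sin(z)^(7/8)


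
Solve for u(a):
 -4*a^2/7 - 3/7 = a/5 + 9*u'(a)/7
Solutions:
 u(a) = C1 - 4*a^3/27 - 7*a^2/90 - a/3


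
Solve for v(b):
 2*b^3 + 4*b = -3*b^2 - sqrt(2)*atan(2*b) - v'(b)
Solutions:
 v(b) = C1 - b^4/2 - b^3 - 2*b^2 - sqrt(2)*(b*atan(2*b) - log(4*b^2 + 1)/4)


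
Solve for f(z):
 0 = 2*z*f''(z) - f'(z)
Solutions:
 f(z) = C1 + C2*z^(3/2)


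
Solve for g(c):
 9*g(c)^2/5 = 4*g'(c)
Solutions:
 g(c) = -20/(C1 + 9*c)


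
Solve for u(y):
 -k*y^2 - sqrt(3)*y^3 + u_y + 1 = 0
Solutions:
 u(y) = C1 + k*y^3/3 + sqrt(3)*y^4/4 - y


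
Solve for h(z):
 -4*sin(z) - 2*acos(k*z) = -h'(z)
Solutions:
 h(z) = C1 + 2*Piecewise((z*acos(k*z) - sqrt(-k^2*z^2 + 1)/k, Ne(k, 0)), (pi*z/2, True)) - 4*cos(z)


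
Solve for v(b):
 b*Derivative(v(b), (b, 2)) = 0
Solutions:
 v(b) = C1 + C2*b


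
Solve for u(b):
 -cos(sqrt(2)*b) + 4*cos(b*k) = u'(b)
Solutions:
 u(b) = C1 - sqrt(2)*sin(sqrt(2)*b)/2 + 4*sin(b*k)/k


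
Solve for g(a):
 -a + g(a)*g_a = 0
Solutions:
 g(a) = -sqrt(C1 + a^2)
 g(a) = sqrt(C1 + a^2)


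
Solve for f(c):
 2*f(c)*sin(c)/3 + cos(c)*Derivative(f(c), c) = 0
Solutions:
 f(c) = C1*cos(c)^(2/3)


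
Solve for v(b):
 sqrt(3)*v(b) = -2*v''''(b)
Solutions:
 v(b) = (C1*sin(2^(1/4)*3^(1/8)*b/2) + C2*cos(2^(1/4)*3^(1/8)*b/2))*exp(-2^(1/4)*3^(1/8)*b/2) + (C3*sin(2^(1/4)*3^(1/8)*b/2) + C4*cos(2^(1/4)*3^(1/8)*b/2))*exp(2^(1/4)*3^(1/8)*b/2)


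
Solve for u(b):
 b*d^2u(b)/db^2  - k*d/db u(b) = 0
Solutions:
 u(b) = C1 + b^(re(k) + 1)*(C2*sin(log(b)*Abs(im(k))) + C3*cos(log(b)*im(k)))


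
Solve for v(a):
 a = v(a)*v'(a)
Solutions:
 v(a) = -sqrt(C1 + a^2)
 v(a) = sqrt(C1 + a^2)


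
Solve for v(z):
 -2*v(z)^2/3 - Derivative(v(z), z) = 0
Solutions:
 v(z) = 3/(C1 + 2*z)


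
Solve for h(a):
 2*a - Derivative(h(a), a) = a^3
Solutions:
 h(a) = C1 - a^4/4 + a^2


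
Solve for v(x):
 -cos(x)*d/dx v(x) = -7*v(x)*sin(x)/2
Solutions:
 v(x) = C1/cos(x)^(7/2)


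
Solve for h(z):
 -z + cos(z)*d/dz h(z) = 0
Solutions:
 h(z) = C1 + Integral(z/cos(z), z)


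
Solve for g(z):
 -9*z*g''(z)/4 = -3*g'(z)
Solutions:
 g(z) = C1 + C2*z^(7/3)


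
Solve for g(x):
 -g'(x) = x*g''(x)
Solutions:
 g(x) = C1 + C2*log(x)


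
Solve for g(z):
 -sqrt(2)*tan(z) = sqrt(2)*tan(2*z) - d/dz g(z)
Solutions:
 g(z) = C1 - sqrt(2)*log(cos(z)) - sqrt(2)*log(cos(2*z))/2


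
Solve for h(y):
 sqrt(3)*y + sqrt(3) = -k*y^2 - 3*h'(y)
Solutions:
 h(y) = C1 - k*y^3/9 - sqrt(3)*y^2/6 - sqrt(3)*y/3


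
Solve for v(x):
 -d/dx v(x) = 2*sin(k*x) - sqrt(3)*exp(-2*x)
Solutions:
 v(x) = C1 - sqrt(3)*exp(-2*x)/2 + 2*cos(k*x)/k


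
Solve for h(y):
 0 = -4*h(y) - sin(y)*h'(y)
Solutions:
 h(y) = C1*(cos(y)^2 + 2*cos(y) + 1)/(cos(y)^2 - 2*cos(y) + 1)


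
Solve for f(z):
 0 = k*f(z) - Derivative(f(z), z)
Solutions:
 f(z) = C1*exp(k*z)


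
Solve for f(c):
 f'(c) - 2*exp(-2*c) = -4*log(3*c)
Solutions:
 f(c) = C1 - 4*c*log(c) + 4*c*(1 - log(3)) - exp(-2*c)


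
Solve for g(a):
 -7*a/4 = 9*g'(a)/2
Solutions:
 g(a) = C1 - 7*a^2/36


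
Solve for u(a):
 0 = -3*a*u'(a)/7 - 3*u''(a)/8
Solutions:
 u(a) = C1 + C2*erf(2*sqrt(7)*a/7)


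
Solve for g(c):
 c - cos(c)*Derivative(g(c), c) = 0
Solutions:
 g(c) = C1 + Integral(c/cos(c), c)


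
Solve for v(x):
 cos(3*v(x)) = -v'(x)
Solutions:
 v(x) = -asin((C1 + exp(6*x))/(C1 - exp(6*x)))/3 + pi/3
 v(x) = asin((C1 + exp(6*x))/(C1 - exp(6*x)))/3


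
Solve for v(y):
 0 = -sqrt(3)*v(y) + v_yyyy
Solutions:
 v(y) = C1*exp(-3^(1/8)*y) + C2*exp(3^(1/8)*y) + C3*sin(3^(1/8)*y) + C4*cos(3^(1/8)*y)


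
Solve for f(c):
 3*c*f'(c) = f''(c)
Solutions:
 f(c) = C1 + C2*erfi(sqrt(6)*c/2)


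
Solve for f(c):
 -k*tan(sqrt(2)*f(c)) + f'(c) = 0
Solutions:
 f(c) = sqrt(2)*(pi - asin(C1*exp(sqrt(2)*c*k)))/2
 f(c) = sqrt(2)*asin(C1*exp(sqrt(2)*c*k))/2


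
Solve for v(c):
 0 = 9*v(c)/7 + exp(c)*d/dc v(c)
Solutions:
 v(c) = C1*exp(9*exp(-c)/7)


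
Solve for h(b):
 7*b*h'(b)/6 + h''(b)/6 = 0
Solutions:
 h(b) = C1 + C2*erf(sqrt(14)*b/2)


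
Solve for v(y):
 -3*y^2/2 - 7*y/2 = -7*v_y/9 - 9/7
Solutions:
 v(y) = C1 + 9*y^3/14 + 9*y^2/4 - 81*y/49


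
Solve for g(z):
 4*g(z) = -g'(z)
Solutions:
 g(z) = C1*exp(-4*z)


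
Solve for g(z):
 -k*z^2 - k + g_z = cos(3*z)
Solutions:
 g(z) = C1 + k*z^3/3 + k*z + sin(3*z)/3


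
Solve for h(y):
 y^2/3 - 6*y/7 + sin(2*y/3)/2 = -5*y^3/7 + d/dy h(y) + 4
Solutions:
 h(y) = C1 + 5*y^4/28 + y^3/9 - 3*y^2/7 - 4*y - 3*cos(2*y/3)/4


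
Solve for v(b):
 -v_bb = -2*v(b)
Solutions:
 v(b) = C1*exp(-sqrt(2)*b) + C2*exp(sqrt(2)*b)


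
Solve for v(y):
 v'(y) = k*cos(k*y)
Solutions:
 v(y) = C1 + sin(k*y)


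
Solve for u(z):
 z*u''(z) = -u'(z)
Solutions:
 u(z) = C1 + C2*log(z)


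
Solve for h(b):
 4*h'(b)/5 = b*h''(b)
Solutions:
 h(b) = C1 + C2*b^(9/5)


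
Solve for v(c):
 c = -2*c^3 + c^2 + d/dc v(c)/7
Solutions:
 v(c) = C1 + 7*c^4/2 - 7*c^3/3 + 7*c^2/2


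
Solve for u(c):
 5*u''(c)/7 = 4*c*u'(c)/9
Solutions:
 u(c) = C1 + C2*erfi(sqrt(70)*c/15)


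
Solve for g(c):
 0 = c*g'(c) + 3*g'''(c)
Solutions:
 g(c) = C1 + Integral(C2*airyai(-3^(2/3)*c/3) + C3*airybi(-3^(2/3)*c/3), c)


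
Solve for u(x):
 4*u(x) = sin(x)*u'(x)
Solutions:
 u(x) = C1*(cos(x)^2 - 2*cos(x) + 1)/(cos(x)^2 + 2*cos(x) + 1)


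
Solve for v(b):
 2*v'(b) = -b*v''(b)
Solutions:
 v(b) = C1 + C2/b


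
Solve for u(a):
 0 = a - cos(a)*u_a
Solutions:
 u(a) = C1 + Integral(a/cos(a), a)


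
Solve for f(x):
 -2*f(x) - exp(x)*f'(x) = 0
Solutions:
 f(x) = C1*exp(2*exp(-x))


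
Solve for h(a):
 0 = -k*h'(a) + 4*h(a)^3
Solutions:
 h(a) = -sqrt(2)*sqrt(-k/(C1*k + 4*a))/2
 h(a) = sqrt(2)*sqrt(-k/(C1*k + 4*a))/2


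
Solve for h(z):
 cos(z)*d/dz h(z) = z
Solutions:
 h(z) = C1 + Integral(z/cos(z), z)


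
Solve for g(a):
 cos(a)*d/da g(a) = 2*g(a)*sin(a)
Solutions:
 g(a) = C1/cos(a)^2


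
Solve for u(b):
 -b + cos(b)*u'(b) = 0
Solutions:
 u(b) = C1 + Integral(b/cos(b), b)


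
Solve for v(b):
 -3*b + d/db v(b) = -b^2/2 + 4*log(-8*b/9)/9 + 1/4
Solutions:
 v(b) = C1 - b^3/6 + 3*b^2/2 + 4*b*log(-b)/9 + b*(-32*log(3) - 7 + 48*log(2))/36


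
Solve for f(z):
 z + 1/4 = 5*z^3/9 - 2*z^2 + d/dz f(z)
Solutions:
 f(z) = C1 - 5*z^4/36 + 2*z^3/3 + z^2/2 + z/4


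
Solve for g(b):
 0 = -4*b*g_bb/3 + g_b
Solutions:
 g(b) = C1 + C2*b^(7/4)


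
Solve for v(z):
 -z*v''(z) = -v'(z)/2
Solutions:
 v(z) = C1 + C2*z^(3/2)


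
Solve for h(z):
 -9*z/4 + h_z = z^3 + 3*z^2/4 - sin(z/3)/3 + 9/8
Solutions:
 h(z) = C1 + z^4/4 + z^3/4 + 9*z^2/8 + 9*z/8 + cos(z/3)


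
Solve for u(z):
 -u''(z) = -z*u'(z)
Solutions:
 u(z) = C1 + C2*erfi(sqrt(2)*z/2)


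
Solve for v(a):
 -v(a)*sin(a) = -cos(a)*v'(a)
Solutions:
 v(a) = C1/cos(a)


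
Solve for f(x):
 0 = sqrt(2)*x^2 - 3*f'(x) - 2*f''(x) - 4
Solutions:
 f(x) = C1 + C2*exp(-3*x/2) + sqrt(2)*x^3/9 - 2*sqrt(2)*x^2/9 - 4*x/3 + 8*sqrt(2)*x/27


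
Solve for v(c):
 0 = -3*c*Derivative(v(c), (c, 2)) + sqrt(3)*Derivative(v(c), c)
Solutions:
 v(c) = C1 + C2*c^(sqrt(3)/3 + 1)


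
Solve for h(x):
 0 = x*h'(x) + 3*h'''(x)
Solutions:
 h(x) = C1 + Integral(C2*airyai(-3^(2/3)*x/3) + C3*airybi(-3^(2/3)*x/3), x)


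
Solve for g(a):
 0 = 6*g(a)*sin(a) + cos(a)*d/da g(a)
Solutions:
 g(a) = C1*cos(a)^6


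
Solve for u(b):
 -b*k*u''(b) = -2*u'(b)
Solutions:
 u(b) = C1 + b^(((re(k) + 2)*re(k) + im(k)^2)/(re(k)^2 + im(k)^2))*(C2*sin(2*log(b)*Abs(im(k))/(re(k)^2 + im(k)^2)) + C3*cos(2*log(b)*im(k)/(re(k)^2 + im(k)^2)))


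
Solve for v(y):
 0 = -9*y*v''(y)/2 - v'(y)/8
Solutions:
 v(y) = C1 + C2*y^(35/36)


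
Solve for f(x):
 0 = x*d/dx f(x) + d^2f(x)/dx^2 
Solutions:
 f(x) = C1 + C2*erf(sqrt(2)*x/2)


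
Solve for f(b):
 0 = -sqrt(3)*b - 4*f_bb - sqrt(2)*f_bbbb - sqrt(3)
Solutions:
 f(b) = C1 + C2*b + C3*sin(2^(3/4)*b) + C4*cos(2^(3/4)*b) - sqrt(3)*b^3/24 - sqrt(3)*b^2/8


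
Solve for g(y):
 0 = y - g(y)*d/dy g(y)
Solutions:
 g(y) = -sqrt(C1 + y^2)
 g(y) = sqrt(C1 + y^2)


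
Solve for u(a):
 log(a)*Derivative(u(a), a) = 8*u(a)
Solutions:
 u(a) = C1*exp(8*li(a))


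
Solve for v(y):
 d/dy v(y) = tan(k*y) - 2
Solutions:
 v(y) = C1 - 2*y + Piecewise((-log(cos(k*y))/k, Ne(k, 0)), (0, True))


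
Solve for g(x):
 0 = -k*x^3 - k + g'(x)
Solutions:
 g(x) = C1 + k*x^4/4 + k*x


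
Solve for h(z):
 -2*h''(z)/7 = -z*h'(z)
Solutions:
 h(z) = C1 + C2*erfi(sqrt(7)*z/2)


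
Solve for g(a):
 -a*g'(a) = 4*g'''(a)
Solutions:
 g(a) = C1 + Integral(C2*airyai(-2^(1/3)*a/2) + C3*airybi(-2^(1/3)*a/2), a)


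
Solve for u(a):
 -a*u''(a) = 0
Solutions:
 u(a) = C1 + C2*a


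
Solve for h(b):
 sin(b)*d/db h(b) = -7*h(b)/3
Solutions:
 h(b) = C1*(cos(b) + 1)^(7/6)/(cos(b) - 1)^(7/6)


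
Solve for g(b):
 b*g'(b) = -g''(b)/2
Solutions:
 g(b) = C1 + C2*erf(b)


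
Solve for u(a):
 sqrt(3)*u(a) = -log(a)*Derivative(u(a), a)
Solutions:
 u(a) = C1*exp(-sqrt(3)*li(a))


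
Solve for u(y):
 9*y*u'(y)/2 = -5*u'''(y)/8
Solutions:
 u(y) = C1 + Integral(C2*airyai(-30^(2/3)*y/5) + C3*airybi(-30^(2/3)*y/5), y)


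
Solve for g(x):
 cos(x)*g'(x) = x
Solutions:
 g(x) = C1 + Integral(x/cos(x), x)


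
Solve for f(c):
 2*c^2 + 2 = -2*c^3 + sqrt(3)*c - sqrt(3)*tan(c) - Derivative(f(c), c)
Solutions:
 f(c) = C1 - c^4/2 - 2*c^3/3 + sqrt(3)*c^2/2 - 2*c + sqrt(3)*log(cos(c))


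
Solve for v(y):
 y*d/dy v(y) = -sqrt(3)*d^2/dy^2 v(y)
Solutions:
 v(y) = C1 + C2*erf(sqrt(2)*3^(3/4)*y/6)


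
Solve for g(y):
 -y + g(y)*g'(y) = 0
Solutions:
 g(y) = -sqrt(C1 + y^2)
 g(y) = sqrt(C1 + y^2)


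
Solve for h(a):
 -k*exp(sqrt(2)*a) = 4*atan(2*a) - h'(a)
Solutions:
 h(a) = C1 + 4*a*atan(2*a) + sqrt(2)*k*exp(sqrt(2)*a)/2 - log(4*a^2 + 1)


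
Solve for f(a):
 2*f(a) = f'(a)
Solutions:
 f(a) = C1*exp(2*a)


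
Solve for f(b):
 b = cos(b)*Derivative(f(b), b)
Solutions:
 f(b) = C1 + Integral(b/cos(b), b)


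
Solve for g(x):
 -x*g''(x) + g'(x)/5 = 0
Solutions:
 g(x) = C1 + C2*x^(6/5)


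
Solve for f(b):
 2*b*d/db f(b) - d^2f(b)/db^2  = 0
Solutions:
 f(b) = C1 + C2*erfi(b)


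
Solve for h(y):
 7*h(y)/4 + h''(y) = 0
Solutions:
 h(y) = C1*sin(sqrt(7)*y/2) + C2*cos(sqrt(7)*y/2)


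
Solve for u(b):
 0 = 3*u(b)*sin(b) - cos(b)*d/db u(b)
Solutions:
 u(b) = C1/cos(b)^3


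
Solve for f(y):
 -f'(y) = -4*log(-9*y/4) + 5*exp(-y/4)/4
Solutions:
 f(y) = C1 + 4*y*log(-y) + 4*y*(-2*log(2) - 1 + 2*log(3)) + 5*exp(-y/4)


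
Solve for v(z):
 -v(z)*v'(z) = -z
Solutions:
 v(z) = -sqrt(C1 + z^2)
 v(z) = sqrt(C1 + z^2)


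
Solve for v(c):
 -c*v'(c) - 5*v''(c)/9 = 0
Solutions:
 v(c) = C1 + C2*erf(3*sqrt(10)*c/10)


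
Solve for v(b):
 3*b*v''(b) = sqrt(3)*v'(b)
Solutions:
 v(b) = C1 + C2*b^(sqrt(3)/3 + 1)


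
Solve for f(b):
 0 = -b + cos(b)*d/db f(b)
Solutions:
 f(b) = C1 + Integral(b/cos(b), b)


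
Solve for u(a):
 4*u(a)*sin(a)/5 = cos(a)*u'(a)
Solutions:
 u(a) = C1/cos(a)^(4/5)


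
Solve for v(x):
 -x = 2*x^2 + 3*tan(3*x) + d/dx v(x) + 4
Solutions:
 v(x) = C1 - 2*x^3/3 - x^2/2 - 4*x + log(cos(3*x))


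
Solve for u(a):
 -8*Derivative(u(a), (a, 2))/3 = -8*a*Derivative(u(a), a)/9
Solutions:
 u(a) = C1 + C2*erfi(sqrt(6)*a/6)


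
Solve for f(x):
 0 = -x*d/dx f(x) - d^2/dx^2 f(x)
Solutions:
 f(x) = C1 + C2*erf(sqrt(2)*x/2)


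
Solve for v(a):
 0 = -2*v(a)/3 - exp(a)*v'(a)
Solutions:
 v(a) = C1*exp(2*exp(-a)/3)


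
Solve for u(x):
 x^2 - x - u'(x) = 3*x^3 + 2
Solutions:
 u(x) = C1 - 3*x^4/4 + x^3/3 - x^2/2 - 2*x


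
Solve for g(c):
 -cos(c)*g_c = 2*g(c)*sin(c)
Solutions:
 g(c) = C1*cos(c)^2


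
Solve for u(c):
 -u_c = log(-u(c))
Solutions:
 -li(-u(c)) = C1 - c


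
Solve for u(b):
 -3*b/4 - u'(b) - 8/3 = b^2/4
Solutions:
 u(b) = C1 - b^3/12 - 3*b^2/8 - 8*b/3


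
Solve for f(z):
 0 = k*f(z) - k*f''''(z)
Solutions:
 f(z) = C1*exp(-z) + C2*exp(z) + C3*sin(z) + C4*cos(z)


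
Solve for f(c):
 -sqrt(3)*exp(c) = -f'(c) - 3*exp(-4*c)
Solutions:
 f(c) = C1 + sqrt(3)*exp(c) + 3*exp(-4*c)/4


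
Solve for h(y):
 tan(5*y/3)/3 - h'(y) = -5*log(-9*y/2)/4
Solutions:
 h(y) = C1 + 5*y*log(-y)/4 - 5*y/4 - 5*y*log(2)/4 + 5*y*log(3)/2 - log(cos(5*y/3))/5


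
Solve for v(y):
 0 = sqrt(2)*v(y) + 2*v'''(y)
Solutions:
 v(y) = C3*exp(-2^(5/6)*y/2) + (C1*sin(2^(5/6)*sqrt(3)*y/4) + C2*cos(2^(5/6)*sqrt(3)*y/4))*exp(2^(5/6)*y/4)


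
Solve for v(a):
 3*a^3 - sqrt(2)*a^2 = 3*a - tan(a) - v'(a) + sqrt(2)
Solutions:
 v(a) = C1 - 3*a^4/4 + sqrt(2)*a^3/3 + 3*a^2/2 + sqrt(2)*a + log(cos(a))


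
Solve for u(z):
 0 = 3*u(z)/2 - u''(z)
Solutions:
 u(z) = C1*exp(-sqrt(6)*z/2) + C2*exp(sqrt(6)*z/2)


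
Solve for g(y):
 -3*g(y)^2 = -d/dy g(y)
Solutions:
 g(y) = -1/(C1 + 3*y)


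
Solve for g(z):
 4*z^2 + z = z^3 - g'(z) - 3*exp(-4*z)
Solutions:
 g(z) = C1 + z^4/4 - 4*z^3/3 - z^2/2 + 3*exp(-4*z)/4


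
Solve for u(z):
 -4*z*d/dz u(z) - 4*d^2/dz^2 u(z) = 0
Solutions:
 u(z) = C1 + C2*erf(sqrt(2)*z/2)


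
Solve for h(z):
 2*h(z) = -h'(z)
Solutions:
 h(z) = C1*exp(-2*z)


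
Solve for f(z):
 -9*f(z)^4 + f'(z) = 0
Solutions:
 f(z) = (-1/(C1 + 27*z))^(1/3)
 f(z) = (-1/(C1 + 9*z))^(1/3)*(-3^(2/3) - 3*3^(1/6)*I)/6
 f(z) = (-1/(C1 + 9*z))^(1/3)*(-3^(2/3) + 3*3^(1/6)*I)/6


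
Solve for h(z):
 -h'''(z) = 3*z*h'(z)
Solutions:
 h(z) = C1 + Integral(C2*airyai(-3^(1/3)*z) + C3*airybi(-3^(1/3)*z), z)


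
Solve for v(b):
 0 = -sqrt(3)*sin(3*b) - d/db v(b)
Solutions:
 v(b) = C1 + sqrt(3)*cos(3*b)/3


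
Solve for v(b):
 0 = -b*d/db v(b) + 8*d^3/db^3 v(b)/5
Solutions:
 v(b) = C1 + Integral(C2*airyai(5^(1/3)*b/2) + C3*airybi(5^(1/3)*b/2), b)


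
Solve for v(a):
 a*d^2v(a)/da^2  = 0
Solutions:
 v(a) = C1 + C2*a


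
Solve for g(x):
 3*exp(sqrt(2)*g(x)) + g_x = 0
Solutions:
 g(x) = sqrt(2)*(2*log(1/(C1 + 3*x)) - log(2))/4


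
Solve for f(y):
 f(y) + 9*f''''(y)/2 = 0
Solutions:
 f(y) = (C1*sin(2^(3/4)*sqrt(3)*y/6) + C2*cos(2^(3/4)*sqrt(3)*y/6))*exp(-2^(3/4)*sqrt(3)*y/6) + (C3*sin(2^(3/4)*sqrt(3)*y/6) + C4*cos(2^(3/4)*sqrt(3)*y/6))*exp(2^(3/4)*sqrt(3)*y/6)


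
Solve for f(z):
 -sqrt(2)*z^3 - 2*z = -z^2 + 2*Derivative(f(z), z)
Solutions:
 f(z) = C1 - sqrt(2)*z^4/8 + z^3/6 - z^2/2


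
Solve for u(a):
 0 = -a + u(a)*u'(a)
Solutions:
 u(a) = -sqrt(C1 + a^2)
 u(a) = sqrt(C1 + a^2)


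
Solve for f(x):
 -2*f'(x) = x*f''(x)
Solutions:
 f(x) = C1 + C2/x


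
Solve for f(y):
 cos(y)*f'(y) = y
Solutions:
 f(y) = C1 + Integral(y/cos(y), y)
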